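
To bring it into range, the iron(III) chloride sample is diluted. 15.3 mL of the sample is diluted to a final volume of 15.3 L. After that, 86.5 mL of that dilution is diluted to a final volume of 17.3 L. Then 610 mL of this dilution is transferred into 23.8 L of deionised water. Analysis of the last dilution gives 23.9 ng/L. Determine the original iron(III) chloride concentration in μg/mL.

Overall dilution factor = 1000 × 200 × 40.02 = 8.00 × 10⁶.
Original = 23.9 ng/L × 8.00 × 10⁶ = 1.91 × 10⁸ ng/L = 191 μg/mL.

191 μg/mL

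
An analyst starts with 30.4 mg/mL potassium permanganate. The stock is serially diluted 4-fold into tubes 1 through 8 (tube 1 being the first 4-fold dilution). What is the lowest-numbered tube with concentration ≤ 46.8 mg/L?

Tube n has concentration 30.4 mg/mL / 4ⁿ.
Need 4ⁿ ≥ 30.4 mg/mL / 46.8 mg/L = 650, so n ≥ 4.67.
First such tube: n = 5.

tube 5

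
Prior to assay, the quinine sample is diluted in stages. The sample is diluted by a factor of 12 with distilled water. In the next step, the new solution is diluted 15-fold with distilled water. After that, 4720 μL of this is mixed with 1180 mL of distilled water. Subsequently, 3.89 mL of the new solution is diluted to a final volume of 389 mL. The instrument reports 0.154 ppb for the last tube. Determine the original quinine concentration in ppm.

Overall dilution factor = 12 × 15 × 251 × 100 = 4.52 × 10⁶.
Original = 0.154 ppb × 4.52 × 10⁶ = 6.96 × 10⁵ ppb = 696 ppm.

696 ppm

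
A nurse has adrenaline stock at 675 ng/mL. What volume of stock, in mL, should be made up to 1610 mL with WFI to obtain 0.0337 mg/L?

80.4 mL

0.0337 mg/L = 33.7 ng/mL.
V₁ = C₂V₂/C₁ = 33.7 × 1610 / 675 = 80.4 mL.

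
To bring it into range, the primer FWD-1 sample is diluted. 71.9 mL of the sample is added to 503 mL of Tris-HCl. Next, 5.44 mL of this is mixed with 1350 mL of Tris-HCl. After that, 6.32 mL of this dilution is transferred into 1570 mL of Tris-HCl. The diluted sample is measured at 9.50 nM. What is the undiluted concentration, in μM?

Overall dilution factor = 7.996 × 249.2 × 249.4 = 4.97 × 10⁵.
Original = 9.50 nM × 4.97 × 10⁵ = 4.72 × 10⁶ nM = 4720 μM.

4720 μM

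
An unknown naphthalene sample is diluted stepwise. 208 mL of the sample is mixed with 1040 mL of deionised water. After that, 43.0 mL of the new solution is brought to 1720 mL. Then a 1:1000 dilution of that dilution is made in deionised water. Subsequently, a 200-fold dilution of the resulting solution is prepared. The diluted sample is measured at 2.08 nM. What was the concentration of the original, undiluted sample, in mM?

99.8 mM

Overall dilution factor = 6 × 40 × 1000 × 200 = 4.80 × 10⁷.
Original = 2.08 nM × 4.80 × 10⁷ = 9.98 × 10⁷ nM = 99.8 mM.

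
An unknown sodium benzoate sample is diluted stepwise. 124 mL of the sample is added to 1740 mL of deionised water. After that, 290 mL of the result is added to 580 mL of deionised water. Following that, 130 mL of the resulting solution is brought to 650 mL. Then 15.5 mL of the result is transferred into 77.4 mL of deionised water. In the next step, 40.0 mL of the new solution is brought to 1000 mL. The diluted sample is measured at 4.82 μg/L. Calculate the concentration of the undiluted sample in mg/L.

Overall dilution factor = 15.03 × 3 × 5 × 5.994 × 25 = 3.38 × 10⁴.
Original = 4.82 μg/L × 3.38 × 10⁴ = 1.63 × 10⁵ μg/L = 163 mg/L.

163 mg/L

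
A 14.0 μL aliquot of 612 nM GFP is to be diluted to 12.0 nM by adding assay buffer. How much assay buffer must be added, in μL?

V₂ = C₁V₁/C₂ = 612 × 14.0 / 12.0 = 714 μL.
Diluent to add = V₂ − V₁ = 714 − 14.0 = 700 μL.

700 μL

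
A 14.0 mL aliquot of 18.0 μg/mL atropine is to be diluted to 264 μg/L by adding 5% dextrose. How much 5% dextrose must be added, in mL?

941 mL

264 μg/L = 0.264 μg/mL.
V₂ = C₁V₁/C₂ = 18.0 × 14.0 / 0.264 = 955 mL.
Diluent to add = V₂ − V₁ = 955 − 14.0 = 941 mL.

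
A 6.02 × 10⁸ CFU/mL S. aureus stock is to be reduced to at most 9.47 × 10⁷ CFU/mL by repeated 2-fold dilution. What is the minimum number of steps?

Need 2ⁿ ≥ 6.36, so n ≥ log(6.36)/log(2) = 2.67.
Minimum whole steps: n = 3.

3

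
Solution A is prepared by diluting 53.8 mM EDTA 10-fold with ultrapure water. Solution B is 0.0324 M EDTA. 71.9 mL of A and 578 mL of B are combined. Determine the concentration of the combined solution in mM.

C_A = 53.8 mM / 10 = 5.38 mM.
C_B = 0.0324 M = 32.4 mM.
C_mix = (C_A·V_A + C_B·V_B)/(V_A + V_B) = (5.38×71.9 + 32.4×578) / 649.9 = 29.4 mM.

29.4 mM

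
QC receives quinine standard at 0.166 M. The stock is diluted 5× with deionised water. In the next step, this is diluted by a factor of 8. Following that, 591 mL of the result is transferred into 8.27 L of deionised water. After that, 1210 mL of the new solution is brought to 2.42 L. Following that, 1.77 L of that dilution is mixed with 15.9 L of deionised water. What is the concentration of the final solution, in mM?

Overall dilution factor = 5 × 8 × 14.99 × 2 × 9.983 = 1.20 × 10⁴.
0.166 M / 1.20 × 10⁴ = 1.39 × 10⁻⁵ M = 0.0139 mM.

0.0139 mM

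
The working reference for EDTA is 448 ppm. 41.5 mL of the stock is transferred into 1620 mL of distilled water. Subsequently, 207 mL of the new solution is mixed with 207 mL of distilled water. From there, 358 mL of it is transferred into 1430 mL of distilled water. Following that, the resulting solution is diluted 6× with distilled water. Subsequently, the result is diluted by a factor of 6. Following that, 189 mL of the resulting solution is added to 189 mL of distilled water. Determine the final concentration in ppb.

15.6 ppb

Overall dilution factor = 40.04 × 2 × 4.994 × 6 × 6 × 2 = 2.88 × 10⁴.
448 ppm / 2.88 × 10⁴ = 0.0156 ppm = 15.6 ppb.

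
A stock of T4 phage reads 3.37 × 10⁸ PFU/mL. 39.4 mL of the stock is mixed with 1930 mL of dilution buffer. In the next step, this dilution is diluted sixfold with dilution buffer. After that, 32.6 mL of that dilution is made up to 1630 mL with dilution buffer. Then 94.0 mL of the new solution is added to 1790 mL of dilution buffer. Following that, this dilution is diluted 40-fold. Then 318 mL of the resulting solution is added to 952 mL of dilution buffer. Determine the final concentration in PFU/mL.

Overall dilution factor = 49.98 × 6 × 50 × 20.04 × 40 × 3.994 = 4.80 × 10⁷.
3.37 × 10⁸ PFU/mL / 4.80 × 10⁷ = 7.02 PFU/mL.

7.02 PFU/mL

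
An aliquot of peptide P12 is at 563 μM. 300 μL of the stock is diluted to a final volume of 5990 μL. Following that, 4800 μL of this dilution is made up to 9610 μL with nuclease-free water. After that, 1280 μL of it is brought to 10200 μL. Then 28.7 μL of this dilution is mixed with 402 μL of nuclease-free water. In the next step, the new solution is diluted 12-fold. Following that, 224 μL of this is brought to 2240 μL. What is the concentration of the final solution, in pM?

Overall dilution factor = 19.97 × 2.002 × 7.969 × 15.01 × 12 × 10 = 5.74 × 10⁵.
563 μM / 5.74 × 10⁵ = 9.81 × 10⁻⁴ μM = 981 pM.

981 pM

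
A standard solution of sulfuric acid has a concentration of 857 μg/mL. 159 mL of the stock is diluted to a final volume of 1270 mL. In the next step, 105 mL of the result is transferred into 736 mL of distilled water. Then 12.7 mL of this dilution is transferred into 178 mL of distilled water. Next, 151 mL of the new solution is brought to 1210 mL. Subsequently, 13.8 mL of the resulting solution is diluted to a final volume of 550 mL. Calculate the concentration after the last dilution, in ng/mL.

Overall dilution factor = 7.987 × 8.010 × 15.02 × 8.013 × 39.86 = 3.07 × 10⁵.
857 μg/mL / 3.07 × 10⁵ = 2.79 × 10⁻³ μg/mL = 2.79 ng/mL.

2.79 ng/mL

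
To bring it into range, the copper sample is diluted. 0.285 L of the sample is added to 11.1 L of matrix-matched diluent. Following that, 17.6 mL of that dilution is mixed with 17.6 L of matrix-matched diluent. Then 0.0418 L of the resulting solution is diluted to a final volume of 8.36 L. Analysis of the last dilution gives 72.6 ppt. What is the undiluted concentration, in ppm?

581 ppm

Overall dilution factor = 39.95 × 1001 × 200 = 8.00 × 10⁶.
Original = 72.6 ppt × 8.00 × 10⁶ = 5.81 × 10⁸ ppt = 581 ppm.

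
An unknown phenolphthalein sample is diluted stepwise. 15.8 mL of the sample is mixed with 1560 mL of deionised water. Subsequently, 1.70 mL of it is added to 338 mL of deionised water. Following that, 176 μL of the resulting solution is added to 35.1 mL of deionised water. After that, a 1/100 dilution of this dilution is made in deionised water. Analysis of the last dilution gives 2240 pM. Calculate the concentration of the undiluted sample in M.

0.895 M

Overall dilution factor = 99.73 × 199.8 × 200.4 × 100 = 3.99 × 10⁸.
Original = 2240 pM × 3.99 × 10⁸ = 8.95 × 10¹¹ pM = 0.895 M.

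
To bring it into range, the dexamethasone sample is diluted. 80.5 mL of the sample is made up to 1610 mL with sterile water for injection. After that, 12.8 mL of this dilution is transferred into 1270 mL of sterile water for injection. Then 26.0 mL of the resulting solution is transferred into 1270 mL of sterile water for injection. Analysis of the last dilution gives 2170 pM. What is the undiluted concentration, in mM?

Overall dilution factor = 20 × 100.2 × 49.85 = 9.99 × 10⁴.
Original = 2170 pM × 9.99 × 10⁴ = 2.17 × 10⁸ pM = 0.217 mM.

0.217 mM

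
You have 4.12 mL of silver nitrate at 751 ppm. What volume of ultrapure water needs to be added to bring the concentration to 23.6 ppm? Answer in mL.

127 mL

V₂ = C₁V₁/C₂ = 751 × 4.12 / 23.6 = 131 mL.
Diluent to add = V₂ − V₁ = 131 − 4.12 = 127 mL.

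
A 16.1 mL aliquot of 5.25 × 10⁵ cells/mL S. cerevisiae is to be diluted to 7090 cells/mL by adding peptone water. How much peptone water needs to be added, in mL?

V₂ = C₁V₁/C₂ = 5.25 × 10⁵ × 16.1 / 7090 = 1192 mL.
Diluent to add = V₂ − V₁ = 1192 − 16.1 = 1180 mL.

1180 mL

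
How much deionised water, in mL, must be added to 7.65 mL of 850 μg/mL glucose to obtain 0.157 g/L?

33.8 mL

0.157 g/L = 157 μg/mL.
V₂ = C₁V₁/C₂ = 850 × 7.65 / 157 = 41.4 mL.
Diluent to add = V₂ − V₁ = 41.4 − 7.65 = 33.8 mL.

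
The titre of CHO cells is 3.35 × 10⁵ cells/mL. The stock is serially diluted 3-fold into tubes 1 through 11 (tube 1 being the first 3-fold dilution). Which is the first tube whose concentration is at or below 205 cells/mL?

tube 7

Tube n has concentration 3.35 × 10⁵ cells/mL / 3ⁿ.
Need 3ⁿ ≥ 3.35 × 10⁵ cells/mL / 205 cells/mL = 1634, so n ≥ 6.73.
First such tube: n = 7.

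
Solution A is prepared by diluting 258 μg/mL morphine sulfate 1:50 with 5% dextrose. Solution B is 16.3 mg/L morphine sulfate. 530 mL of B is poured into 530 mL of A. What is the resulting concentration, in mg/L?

C_A = 258 μg/mL / 50 = 5.16 μg/mL.
C_B = 16.3 mg/L = 16.3 μg/mL.
C_mix = (C_A·V_A + C_B·V_B)/(V_A + V_B) = (5.16×530 + 16.3×530) / 1060 = 10.7 μg/mL = 10.7 mg/L.

10.7 mg/L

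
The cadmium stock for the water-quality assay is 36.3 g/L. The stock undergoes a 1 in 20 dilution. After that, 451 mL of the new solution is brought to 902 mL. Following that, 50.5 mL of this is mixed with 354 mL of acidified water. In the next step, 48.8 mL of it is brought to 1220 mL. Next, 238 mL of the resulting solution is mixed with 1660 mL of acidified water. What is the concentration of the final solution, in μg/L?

Overall dilution factor = 20 × 2 × 8.010 × 25 × 7.975 = 6.39 × 10⁴.
36.3 g/L / 6.39 × 10⁴ = 5.68 × 10⁻⁴ g/L = 568 μg/L.

568 μg/L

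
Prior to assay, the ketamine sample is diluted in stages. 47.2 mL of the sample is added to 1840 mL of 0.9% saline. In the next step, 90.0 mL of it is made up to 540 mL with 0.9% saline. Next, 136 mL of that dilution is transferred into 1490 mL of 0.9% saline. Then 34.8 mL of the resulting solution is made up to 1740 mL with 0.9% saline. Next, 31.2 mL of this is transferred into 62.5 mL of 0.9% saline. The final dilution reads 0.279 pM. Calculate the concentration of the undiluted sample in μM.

Overall dilution factor = 39.98 × 6 × 11.96 × 50 × 3.003 = 4.31 × 10⁵.
Original = 0.279 pM × 4.31 × 10⁵ = 1.20 × 10⁵ pM = 0.120 μM.

0.120 μM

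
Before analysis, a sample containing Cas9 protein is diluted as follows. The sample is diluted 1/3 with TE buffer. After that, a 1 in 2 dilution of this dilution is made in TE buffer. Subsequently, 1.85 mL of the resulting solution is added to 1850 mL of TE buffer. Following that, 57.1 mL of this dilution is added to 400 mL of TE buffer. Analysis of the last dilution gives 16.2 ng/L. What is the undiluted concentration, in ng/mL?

Overall dilution factor = 3 × 2 × 1001 × 8.005 = 4.81 × 10⁴.
Original = 16.2 ng/L × 4.81 × 10⁴ = 7.79 × 10⁵ ng/L = 779 ng/mL.

779 ng/mL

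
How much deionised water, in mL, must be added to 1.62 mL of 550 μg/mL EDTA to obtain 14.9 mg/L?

58.2 mL

14.9 mg/L = 14.9 μg/mL.
V₂ = C₁V₁/C₂ = 550 × 1.62 / 14.9 = 59.8 mL.
Diluent to add = V₂ − V₁ = 59.8 − 1.62 = 58.2 mL.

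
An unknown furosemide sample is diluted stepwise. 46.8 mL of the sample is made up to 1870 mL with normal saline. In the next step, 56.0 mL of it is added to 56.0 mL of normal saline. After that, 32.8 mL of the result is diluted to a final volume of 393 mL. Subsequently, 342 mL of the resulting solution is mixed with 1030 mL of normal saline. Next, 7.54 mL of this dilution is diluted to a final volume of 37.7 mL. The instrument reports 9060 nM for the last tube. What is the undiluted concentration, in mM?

174 mM

Overall dilution factor = 39.96 × 2 × 11.98 × 4.012 × 5 = 1.92 × 10⁴.
Original = 9060 nM × 1.92 × 10⁴ = 1.74 × 10⁸ nM = 174 mM.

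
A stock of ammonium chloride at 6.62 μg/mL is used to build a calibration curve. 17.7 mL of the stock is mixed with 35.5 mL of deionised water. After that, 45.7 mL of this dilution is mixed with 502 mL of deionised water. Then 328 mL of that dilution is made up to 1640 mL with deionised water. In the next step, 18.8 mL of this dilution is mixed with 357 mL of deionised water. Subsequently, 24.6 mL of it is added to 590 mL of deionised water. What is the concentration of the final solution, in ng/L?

Overall dilution factor = 3.006 × 11.98 × 5 × 19.99 × 24.98 = 8.99 × 10⁴.
6.62 μg/mL / 8.99 × 10⁴ = 7.36 × 10⁻⁵ μg/mL = 73.6 ng/L.

73.6 ng/L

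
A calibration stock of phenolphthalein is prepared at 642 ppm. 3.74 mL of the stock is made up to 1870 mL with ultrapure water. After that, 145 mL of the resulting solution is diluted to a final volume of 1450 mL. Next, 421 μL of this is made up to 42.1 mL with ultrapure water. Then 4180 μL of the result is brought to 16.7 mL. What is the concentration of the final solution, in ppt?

321 ppt

Overall dilution factor = 500 × 10 × 100 × 3.995 = 2.00 × 10⁶.
642 ppm / 2.00 × 10⁶ = 3.21 × 10⁻⁴ ppm = 321 ppt.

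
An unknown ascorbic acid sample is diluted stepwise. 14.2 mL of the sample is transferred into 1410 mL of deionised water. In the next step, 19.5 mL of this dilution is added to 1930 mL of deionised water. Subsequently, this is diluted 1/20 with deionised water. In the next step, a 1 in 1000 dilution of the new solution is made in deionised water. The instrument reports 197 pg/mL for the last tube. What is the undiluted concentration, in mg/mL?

Overall dilution factor = 100.3 × 99.97 × 20 × 1000 = 2.01 × 10⁸.
Original = 197 pg/mL × 2.01 × 10⁸ = 3.95 × 10¹⁰ pg/mL = 39.5 mg/mL.

39.5 mg/mL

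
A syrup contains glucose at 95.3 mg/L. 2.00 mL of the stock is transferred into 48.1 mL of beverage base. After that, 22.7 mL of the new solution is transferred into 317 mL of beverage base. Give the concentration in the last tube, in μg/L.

254 μg/L

Overall dilution factor = 25.05 × 14.96 = 375.
95.3 mg/L / 375 = 0.254 mg/L = 254 μg/L.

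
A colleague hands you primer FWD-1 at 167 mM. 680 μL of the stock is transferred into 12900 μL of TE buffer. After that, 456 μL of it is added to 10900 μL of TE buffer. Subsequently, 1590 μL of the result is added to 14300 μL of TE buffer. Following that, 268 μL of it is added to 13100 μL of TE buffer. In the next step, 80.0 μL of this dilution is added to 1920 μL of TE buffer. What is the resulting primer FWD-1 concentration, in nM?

26.9 nM

Overall dilution factor = 19.97 × 24.90 × 9.994 × 49.88 × 25 = 6.20 × 10⁶.
167 mM / 6.20 × 10⁶ = 2.69 × 10⁻⁵ mM = 26.9 nM.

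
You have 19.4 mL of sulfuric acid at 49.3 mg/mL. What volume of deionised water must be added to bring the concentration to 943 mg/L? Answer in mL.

943 mg/L = 0.943 mg/mL.
V₂ = C₁V₁/C₂ = 49.3 × 19.4 / 0.943 = 1014 mL.
Diluent to add = V₂ − V₁ = 1014 − 19.4 = 995 mL.

995 mL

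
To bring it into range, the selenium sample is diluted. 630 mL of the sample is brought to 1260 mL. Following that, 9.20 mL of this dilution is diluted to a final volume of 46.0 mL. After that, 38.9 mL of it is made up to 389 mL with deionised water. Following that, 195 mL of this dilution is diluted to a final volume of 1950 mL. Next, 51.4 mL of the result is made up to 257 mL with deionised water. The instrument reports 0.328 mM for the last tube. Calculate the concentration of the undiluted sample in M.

1.64 M

Overall dilution factor = 2 × 5 × 10 × 10 × 5 = 5000.
Original = 0.328 mM × 5000 = 1640 mM = 1.64 M.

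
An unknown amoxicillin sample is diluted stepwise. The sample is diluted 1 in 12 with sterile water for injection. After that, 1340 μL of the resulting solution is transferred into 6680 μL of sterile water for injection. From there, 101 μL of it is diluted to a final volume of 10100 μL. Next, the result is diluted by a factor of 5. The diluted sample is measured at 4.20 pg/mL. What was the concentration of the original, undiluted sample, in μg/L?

151 μg/L

Overall dilution factor = 12 × 5.985 × 100 × 5 = 3.59 × 10⁴.
Original = 4.20 pg/mL × 3.59 × 10⁴ = 1.51 × 10⁵ pg/mL = 151 μg/L.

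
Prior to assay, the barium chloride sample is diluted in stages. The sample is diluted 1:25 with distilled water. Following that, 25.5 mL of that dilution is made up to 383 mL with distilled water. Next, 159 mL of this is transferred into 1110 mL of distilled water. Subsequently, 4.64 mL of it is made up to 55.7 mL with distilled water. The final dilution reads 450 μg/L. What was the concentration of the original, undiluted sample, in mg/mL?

Overall dilution factor = 25 × 15.02 × 7.981 × 12.00 = 3.60 × 10⁴.
Original = 450 μg/L × 3.60 × 10⁴ = 1.62 × 10⁷ μg/L = 16.2 mg/mL.

16.2 mg/mL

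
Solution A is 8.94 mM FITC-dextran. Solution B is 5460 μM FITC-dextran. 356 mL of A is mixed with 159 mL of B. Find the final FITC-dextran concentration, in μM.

7870 μM

C_B = 5460 μM = 5.46 mM.
C_mix = (C_A·V_A + C_B·V_B)/(V_A + V_B) = (8.94×356 + 5.46×159) / 515.0 = 7.87 mM = 7870 μM.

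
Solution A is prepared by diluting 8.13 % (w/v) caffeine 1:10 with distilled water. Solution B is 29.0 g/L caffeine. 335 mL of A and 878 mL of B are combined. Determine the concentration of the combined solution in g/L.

C_A = 8.13 % (w/v) / 10 = 0.813 % (w/v).
C_B = 29.0 g/L = 2.90 % (w/v).
C_mix = (C_A·V_A + C_B·V_B)/(V_A + V_B) = (0.813×335 + 2.90×878) / 1213 = 2.32 % (w/v) = 23.2 g/L.

23.2 g/L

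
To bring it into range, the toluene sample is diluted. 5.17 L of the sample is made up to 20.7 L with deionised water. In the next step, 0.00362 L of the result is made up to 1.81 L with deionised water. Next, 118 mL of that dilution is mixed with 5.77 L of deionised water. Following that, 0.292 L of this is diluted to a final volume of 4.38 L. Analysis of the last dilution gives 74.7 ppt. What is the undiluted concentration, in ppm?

112 ppm

Overall dilution factor = 4.004 × 500 × 49.90 × 15 = 1.50 × 10⁶.
Original = 74.7 ppt × 1.50 × 10⁶ = 1.12 × 10⁸ ppt = 112 ppm.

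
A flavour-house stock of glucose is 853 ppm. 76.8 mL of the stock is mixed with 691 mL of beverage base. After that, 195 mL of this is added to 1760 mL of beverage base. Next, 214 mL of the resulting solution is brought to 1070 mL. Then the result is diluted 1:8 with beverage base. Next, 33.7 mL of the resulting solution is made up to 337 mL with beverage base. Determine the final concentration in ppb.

Overall dilution factor = 9.997 × 10.03 × 5 × 8 × 10 = 4.01 × 10⁴.
853 ppm / 4.01 × 10⁴ = 0.0213 ppm = 21.3 ppb.

21.3 ppb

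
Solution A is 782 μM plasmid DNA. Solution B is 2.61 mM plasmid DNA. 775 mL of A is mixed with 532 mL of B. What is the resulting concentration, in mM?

1.53 mM

C_B = 2.61 mM = 2610 μM.
C_mix = (C_A·V_A + C_B·V_B)/(V_A + V_B) = (782×775 + 2610×532) / 1307 = 1526 μM = 1.53 mM.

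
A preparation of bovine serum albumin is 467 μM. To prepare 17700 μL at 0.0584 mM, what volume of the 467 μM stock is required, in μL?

2210 μL

0.0584 mM = 58.4 μM.
V₁ = C₂V₂/C₁ = 58.4 × 17700 / 467 = 2213 μL.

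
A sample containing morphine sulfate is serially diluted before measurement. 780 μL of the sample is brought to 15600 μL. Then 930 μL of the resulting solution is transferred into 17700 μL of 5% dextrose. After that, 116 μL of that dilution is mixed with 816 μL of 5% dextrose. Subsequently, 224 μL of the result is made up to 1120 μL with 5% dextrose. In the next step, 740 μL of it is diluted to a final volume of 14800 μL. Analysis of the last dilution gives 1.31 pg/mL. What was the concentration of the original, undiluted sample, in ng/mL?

422 ng/mL

Overall dilution factor = 20 × 20.03 × 8.034 × 5 × 20 = 3.22 × 10⁵.
Original = 1.31 pg/mL × 3.22 × 10⁵ = 4.22 × 10⁵ pg/mL = 422 ng/mL.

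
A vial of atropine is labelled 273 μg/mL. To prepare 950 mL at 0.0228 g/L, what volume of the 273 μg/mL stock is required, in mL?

0.0228 g/L = 22.8 μg/mL.
V₁ = C₂V₂/C₁ = 22.8 × 950 / 273 = 79.3 mL.

79.3 mL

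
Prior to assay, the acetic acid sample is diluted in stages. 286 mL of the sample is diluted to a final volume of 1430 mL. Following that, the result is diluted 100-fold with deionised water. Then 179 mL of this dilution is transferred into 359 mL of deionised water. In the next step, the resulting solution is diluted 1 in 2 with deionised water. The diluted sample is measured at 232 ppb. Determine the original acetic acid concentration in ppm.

697 ppm

Overall dilution factor = 5 × 100 × 3.006 × 2 = 3006.
Original = 232 ppb × 3006 = 6.97 × 10⁵ ppb = 697 ppm.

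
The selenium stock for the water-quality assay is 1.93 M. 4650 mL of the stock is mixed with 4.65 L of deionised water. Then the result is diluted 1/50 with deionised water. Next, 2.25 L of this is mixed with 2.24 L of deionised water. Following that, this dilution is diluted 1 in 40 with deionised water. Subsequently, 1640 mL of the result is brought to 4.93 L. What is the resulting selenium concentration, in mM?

0.0804 mM

Overall dilution factor = 2 × 50 × 1.996 × 40 × 3.006 = 2.40 × 10⁴.
1.93 M / 2.40 × 10⁴ = 8.04 × 10⁻⁵ M = 0.0804 mM.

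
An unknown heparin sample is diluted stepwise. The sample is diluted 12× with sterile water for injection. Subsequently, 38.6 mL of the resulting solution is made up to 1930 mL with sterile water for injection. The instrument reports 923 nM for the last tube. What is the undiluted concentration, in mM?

0.554 mM

Overall dilution factor = 12 × 50 = 600.
Original = 923 nM × 600 = 5.54 × 10⁵ nM = 0.554 mM.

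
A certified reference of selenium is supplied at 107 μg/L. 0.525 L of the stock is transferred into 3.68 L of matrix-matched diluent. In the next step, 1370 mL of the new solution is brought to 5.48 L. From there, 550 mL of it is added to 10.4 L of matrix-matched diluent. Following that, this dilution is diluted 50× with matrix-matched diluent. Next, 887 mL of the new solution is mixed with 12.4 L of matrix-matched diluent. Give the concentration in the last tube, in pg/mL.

0.224 pg/mL

Overall dilution factor = 8.010 × 4 × 19.91 × 50 × 14.98 = 4.78 × 10⁵.
107 μg/L / 4.78 × 10⁵ = 2.24 × 10⁻⁴ μg/L = 0.224 pg/mL.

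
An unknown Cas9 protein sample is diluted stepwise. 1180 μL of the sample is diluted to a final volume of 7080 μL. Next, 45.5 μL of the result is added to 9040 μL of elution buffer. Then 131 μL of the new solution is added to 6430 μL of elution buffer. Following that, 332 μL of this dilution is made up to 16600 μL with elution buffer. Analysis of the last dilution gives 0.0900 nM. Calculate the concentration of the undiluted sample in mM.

Overall dilution factor = 6 × 199.7 × 50.08 × 50 = 3.00 × 10⁶.
Original = 0.0900 nM × 3.00 × 10⁶ = 2.70 × 10⁵ nM = 0.270 mM.

0.270 mM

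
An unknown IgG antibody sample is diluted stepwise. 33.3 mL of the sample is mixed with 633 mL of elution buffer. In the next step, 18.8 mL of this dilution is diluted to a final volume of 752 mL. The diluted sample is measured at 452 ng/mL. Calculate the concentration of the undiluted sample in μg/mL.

362 μg/mL

Overall dilution factor = 20.01 × 40 = 800.
Original = 452 ng/mL × 800 = 3.62 × 10⁵ ng/mL = 362 μg/mL.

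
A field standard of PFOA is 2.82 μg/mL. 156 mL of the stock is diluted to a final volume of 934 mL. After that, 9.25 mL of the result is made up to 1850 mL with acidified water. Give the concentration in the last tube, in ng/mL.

2.36 ng/mL

Overall dilution factor = 5.987 × 200 = 1197.
2.82 μg/mL / 1197 = 2.36 × 10⁻³ μg/mL = 2.36 ng/mL.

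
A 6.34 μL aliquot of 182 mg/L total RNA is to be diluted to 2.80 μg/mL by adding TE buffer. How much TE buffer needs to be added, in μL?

2.80 μg/mL = 2.80 mg/L.
V₂ = C₁V₁/C₂ = 182 × 6.34 / 2.80 = 412 μL.
Diluent to add = V₂ − V₁ = 412 − 6.34 = 406 μL.

406 μL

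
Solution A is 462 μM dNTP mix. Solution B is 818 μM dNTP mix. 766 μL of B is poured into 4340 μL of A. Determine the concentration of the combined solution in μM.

C_mix = (C_A·V_A + C_B·V_B)/(V_A + V_B) = (462×4340 + 818×766) / 5106 = 515 μM.

515 μM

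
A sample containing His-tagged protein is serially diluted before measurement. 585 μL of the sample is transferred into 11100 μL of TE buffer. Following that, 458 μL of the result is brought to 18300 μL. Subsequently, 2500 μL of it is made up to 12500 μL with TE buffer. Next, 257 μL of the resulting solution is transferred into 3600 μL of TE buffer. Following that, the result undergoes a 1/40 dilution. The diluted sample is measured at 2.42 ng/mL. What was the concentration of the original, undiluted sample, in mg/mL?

Overall dilution factor = 19.97 × 39.96 × 5 × 15.01 × 40 = 2.40 × 10⁶.
Original = 2.42 ng/mL × 2.40 × 10⁶ = 5.80 × 10⁶ ng/mL = 5.80 mg/mL.

5.80 mg/mL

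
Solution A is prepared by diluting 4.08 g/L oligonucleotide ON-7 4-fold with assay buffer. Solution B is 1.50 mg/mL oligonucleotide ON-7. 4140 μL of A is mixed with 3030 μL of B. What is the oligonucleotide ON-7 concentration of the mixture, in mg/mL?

1.22 mg/mL

C_A = 4.08 g/L / 4 = 1.02 g/L.
C_B = 1.50 mg/mL = 1.50 g/L.
C_mix = (C_A·V_A + C_B·V_B)/(V_A + V_B) = (1.02×4140 + 1.50×3030) / 7170 = 1.22 g/L = 1.22 mg/mL.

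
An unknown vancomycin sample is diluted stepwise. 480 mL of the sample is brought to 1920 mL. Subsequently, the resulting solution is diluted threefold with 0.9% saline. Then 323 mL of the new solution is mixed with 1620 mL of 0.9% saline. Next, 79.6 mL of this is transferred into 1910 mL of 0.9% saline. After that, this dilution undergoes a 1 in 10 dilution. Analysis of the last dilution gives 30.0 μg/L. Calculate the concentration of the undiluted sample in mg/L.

Overall dilution factor = 4 × 3 × 6.015 × 24.99 × 10 = 1.80 × 10⁴.
Original = 30.0 μg/L × 1.80 × 10⁴ = 5.41 × 10⁵ μg/L = 541 mg/L.

541 mg/L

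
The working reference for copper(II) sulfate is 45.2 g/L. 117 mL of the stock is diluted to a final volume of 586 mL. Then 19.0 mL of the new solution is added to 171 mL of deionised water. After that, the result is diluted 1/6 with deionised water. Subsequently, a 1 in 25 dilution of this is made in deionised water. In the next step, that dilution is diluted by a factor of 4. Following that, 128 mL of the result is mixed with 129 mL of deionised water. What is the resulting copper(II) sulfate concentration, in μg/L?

Overall dilution factor = 5.009 × 10 × 6 × 25 × 4 × 2.008 = 6.03 × 10⁴.
45.2 g/L / 6.03 × 10⁴ = 7.49 × 10⁻⁴ g/L = 749 μg/L.

749 μg/L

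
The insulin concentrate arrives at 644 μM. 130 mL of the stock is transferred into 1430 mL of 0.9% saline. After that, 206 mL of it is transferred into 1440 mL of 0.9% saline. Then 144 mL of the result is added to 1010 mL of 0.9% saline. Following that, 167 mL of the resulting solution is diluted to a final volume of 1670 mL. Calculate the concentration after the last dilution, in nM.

Overall dilution factor = 12 × 7.990 × 8.014 × 10 = 7684.
644 μM / 7684 = 0.0838 μM = 83.8 nM.

83.8 nM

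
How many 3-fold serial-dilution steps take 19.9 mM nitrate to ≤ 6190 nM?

8

Need 3ⁿ ≥ 3215, so n ≥ log(3215)/log(3) = 7.35.
Minimum whole steps: n = 8.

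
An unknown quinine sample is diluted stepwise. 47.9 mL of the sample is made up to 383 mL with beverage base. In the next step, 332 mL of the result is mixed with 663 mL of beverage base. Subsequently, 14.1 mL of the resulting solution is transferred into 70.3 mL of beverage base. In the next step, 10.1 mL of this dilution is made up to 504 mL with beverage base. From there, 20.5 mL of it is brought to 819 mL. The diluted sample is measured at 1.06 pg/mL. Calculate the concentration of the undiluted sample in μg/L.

303 μg/L

Overall dilution factor = 7.996 × 2.997 × 5.986 × 49.90 × 39.95 = 2.86 × 10⁵.
Original = 1.06 pg/mL × 2.86 × 10⁵ = 3.03 × 10⁵ pg/mL = 303 μg/L.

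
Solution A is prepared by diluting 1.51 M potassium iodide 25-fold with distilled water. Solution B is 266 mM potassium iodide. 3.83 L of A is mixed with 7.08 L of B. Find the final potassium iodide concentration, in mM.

194 mM

C_A = 1.51 M / 25 = 0.0604 M.
C_B = 266 mM = 0.266 M.
C_mix = (C_A·V_A + C_B·V_B)/(V_A + V_B) = (0.0604×3.83 + 0.266×7.08) / 10.91 = 0.194 M = 194 mM.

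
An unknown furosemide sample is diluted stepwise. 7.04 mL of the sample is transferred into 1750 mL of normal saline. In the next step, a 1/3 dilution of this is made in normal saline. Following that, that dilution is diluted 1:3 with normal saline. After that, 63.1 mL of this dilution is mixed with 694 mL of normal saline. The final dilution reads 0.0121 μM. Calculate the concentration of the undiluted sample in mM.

Overall dilution factor = 249.6 × 3 × 3 × 12.00 = 2.70 × 10⁴.
Original = 0.0121 μM × 2.70 × 10⁴ = 326 μM = 0.326 mM.

0.326 mM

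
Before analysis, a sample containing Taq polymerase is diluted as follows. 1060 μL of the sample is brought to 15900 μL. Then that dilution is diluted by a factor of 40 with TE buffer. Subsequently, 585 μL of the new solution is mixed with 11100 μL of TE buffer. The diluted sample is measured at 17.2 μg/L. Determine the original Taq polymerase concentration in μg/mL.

Overall dilution factor = 15 × 40 × 19.97 = 1.20 × 10⁴.
Original = 17.2 μg/L × 1.20 × 10⁴ = 2.06 × 10⁵ μg/L = 206 μg/mL.

206 μg/mL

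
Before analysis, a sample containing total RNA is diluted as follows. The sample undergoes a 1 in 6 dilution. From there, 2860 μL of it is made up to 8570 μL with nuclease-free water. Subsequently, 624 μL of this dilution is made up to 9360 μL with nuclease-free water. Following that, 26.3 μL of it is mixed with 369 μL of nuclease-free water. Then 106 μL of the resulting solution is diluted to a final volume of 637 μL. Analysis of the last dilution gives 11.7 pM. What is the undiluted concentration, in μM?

Overall dilution factor = 6 × 2.997 × 15 × 15.03 × 6.009 = 2.44 × 10⁴.
Original = 11.7 pM × 2.44 × 10⁴ = 2.85 × 10⁵ pM = 0.285 μM.

0.285 μM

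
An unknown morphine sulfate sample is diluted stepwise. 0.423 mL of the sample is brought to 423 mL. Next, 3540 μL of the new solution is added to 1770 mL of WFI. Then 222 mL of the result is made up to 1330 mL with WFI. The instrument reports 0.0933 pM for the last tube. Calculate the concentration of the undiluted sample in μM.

0.280 μM

Overall dilution factor = 1000 × 501 × 5.991 = 3.00 × 10⁶.
Original = 0.0933 pM × 3.00 × 10⁶ = 2.80 × 10⁵ pM = 0.280 μM.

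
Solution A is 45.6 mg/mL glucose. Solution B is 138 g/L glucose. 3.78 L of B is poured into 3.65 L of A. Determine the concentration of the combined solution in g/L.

92.6 g/L

C_B = 138 g/L = 138 mg/mL.
C_mix = (C_A·V_A + C_B·V_B)/(V_A + V_B) = (45.6×3.65 + 138×3.78) / 7.430 = 92.6 mg/mL = 92.6 g/L.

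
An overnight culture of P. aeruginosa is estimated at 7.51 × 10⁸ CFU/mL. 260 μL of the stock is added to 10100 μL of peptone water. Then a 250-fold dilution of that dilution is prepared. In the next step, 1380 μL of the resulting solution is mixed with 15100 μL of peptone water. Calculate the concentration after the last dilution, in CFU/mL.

Overall dilution factor = 39.85 × 250 × 11.94 = 1.19 × 10⁵.
7.51 × 10⁸ CFU/mL / 1.19 × 10⁵ = 6310 CFU/mL.

6310 CFU/mL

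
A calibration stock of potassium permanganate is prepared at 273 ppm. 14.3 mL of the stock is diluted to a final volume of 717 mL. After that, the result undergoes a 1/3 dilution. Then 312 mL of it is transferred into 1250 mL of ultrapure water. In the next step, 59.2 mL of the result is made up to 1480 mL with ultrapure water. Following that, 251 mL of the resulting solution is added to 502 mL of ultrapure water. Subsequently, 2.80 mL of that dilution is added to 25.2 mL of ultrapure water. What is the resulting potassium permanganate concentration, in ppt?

483 ppt

Overall dilution factor = 50.14 × 3 × 5.006 × 25 × 3 × 10 = 5.65 × 10⁵.
273 ppm / 5.65 × 10⁵ = 4.83 × 10⁻⁴ ppm = 483 ppt.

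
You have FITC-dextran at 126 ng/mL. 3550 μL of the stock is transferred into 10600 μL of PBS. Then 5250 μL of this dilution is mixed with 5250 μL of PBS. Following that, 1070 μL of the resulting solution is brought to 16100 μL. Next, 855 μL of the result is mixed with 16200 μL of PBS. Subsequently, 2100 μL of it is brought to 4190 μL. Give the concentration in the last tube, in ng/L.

Overall dilution factor = 3.986 × 2 × 15.05 × 19.95 × 1.995 = 4774.
126 ng/mL / 4774 = 0.0264 ng/mL = 26.4 ng/L.

26.4 ng/L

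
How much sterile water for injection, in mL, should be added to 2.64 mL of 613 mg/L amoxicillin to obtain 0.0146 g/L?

108 mL

0.0146 g/L = 14.6 mg/L.
V₂ = C₁V₁/C₂ = 613 × 2.64 / 14.6 = 111 mL.
Diluent to add = V₂ − V₁ = 111 − 2.64 = 108 mL.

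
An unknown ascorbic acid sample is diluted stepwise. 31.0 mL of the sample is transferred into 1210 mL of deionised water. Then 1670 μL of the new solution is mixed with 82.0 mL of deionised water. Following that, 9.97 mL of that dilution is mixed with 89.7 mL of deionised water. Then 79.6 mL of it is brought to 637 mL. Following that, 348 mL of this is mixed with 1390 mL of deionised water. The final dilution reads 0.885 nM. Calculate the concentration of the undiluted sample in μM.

709 μM

Overall dilution factor = 40.03 × 50.10 × 9.997 × 8.003 × 4.994 = 8.01 × 10⁵.
Original = 0.885 nM × 8.01 × 10⁵ = 7.09 × 10⁵ nM = 709 μM.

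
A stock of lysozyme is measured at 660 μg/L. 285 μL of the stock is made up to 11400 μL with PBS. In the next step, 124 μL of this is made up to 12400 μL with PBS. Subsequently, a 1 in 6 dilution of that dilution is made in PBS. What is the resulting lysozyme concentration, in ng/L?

27.5 ng/L

Overall dilution factor = 40 × 100 × 6 = 2.40 × 10⁴.
660 μg/L / 2.40 × 10⁴ = 0.0275 μg/L = 27.5 ng/L.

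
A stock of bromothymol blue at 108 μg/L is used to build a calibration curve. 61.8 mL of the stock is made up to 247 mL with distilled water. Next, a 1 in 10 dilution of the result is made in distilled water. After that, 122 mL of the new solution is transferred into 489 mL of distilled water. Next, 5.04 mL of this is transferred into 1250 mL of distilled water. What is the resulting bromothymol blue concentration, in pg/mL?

Overall dilution factor = 3.997 × 10 × 5.008 × 249.0 = 4.98 × 10⁴.
108 μg/L / 4.98 × 10⁴ = 2.17 × 10⁻³ μg/L = 2.17 pg/mL.

2.17 pg/mL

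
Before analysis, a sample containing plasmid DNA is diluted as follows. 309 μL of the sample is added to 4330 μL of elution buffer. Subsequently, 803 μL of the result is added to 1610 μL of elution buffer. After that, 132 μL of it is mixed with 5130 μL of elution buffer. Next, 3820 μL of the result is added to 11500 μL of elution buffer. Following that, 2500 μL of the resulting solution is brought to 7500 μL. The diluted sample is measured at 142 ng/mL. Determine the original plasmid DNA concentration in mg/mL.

Overall dilution factor = 15.01 × 3.005 × 39.86 × 4.010 × 3 = 2.16 × 10⁴.
Original = 142 ng/mL × 2.16 × 10⁴ = 3.07 × 10⁶ ng/mL = 3.07 mg/mL.

3.07 mg/mL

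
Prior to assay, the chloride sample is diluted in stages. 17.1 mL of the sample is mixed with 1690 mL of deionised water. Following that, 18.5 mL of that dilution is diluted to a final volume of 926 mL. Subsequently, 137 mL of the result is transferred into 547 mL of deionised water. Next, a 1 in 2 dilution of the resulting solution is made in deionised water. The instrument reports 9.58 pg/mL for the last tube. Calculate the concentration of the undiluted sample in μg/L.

478 μg/L

Overall dilution factor = 99.83 × 50.05 × 4.993 × 2 = 4.99 × 10⁴.
Original = 9.58 pg/mL × 4.99 × 10⁴ = 4.78 × 10⁵ pg/mL = 478 μg/L.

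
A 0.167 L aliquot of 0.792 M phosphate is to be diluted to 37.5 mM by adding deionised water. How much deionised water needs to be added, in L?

3.36 L

37.5 mM = 0.0375 M.
V₂ = C₁V₁/C₂ = 0.792 × 0.167 / 0.0375 = 3.53 L.
Diluent to add = V₂ − V₁ = 3.53 − 0.167 = 3.36 L.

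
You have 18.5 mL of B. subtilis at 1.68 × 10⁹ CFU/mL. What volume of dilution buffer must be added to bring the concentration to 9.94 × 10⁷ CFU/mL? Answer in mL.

294 mL

V₂ = C₁V₁/C₂ = 1.68 × 10⁹ × 18.5 / 9.94 × 10⁷ = 313 mL.
Diluent to add = V₂ − V₁ = 313 − 18.5 = 294 mL.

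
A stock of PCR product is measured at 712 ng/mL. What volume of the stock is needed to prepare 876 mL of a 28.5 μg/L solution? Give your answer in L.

0.0351 L

28.5 μg/L = 28.5 ng/mL.
V₁ = C₂V₂/C₁ = 28.5 × 876 / 712 = 35.1 mL = 0.0351 L.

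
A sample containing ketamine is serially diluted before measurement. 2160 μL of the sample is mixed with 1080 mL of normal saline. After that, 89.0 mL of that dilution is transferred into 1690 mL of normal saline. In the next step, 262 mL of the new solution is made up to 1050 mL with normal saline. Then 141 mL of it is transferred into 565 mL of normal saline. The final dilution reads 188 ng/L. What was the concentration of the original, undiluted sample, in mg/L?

37.8 mg/L

Overall dilution factor = 501 × 19.99 × 4.008 × 5.007 = 2.01 × 10⁵.
Original = 188 ng/L × 2.01 × 10⁵ = 3.78 × 10⁷ ng/L = 37.8 mg/L.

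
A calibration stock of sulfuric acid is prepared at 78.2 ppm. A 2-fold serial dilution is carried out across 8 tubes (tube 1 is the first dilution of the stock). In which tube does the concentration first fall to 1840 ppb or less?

tube 6

Tube n has concentration 78.2 ppm / 2ⁿ.
Need 2ⁿ ≥ 78.2 ppm / 1840 ppb = 42.5, so n ≥ 5.41.
First such tube: n = 6.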